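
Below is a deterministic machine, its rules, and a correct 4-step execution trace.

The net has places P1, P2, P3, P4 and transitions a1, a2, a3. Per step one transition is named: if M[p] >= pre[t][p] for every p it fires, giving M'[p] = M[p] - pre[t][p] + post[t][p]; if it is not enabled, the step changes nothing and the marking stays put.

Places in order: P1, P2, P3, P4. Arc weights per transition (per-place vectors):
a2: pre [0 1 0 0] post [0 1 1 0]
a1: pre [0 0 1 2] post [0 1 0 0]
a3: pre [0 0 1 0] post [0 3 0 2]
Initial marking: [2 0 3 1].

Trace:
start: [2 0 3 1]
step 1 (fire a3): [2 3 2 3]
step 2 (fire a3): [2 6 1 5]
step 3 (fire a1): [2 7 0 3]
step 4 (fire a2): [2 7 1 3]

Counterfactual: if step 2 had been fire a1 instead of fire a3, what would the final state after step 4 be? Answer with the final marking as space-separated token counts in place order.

(re-executing from step 2 with the substitution; state before step 2: [2 3 2 3])
step 2 (fire a1): [2 4 1 1]
step 3 (fire a1): [2 4 1 1]
step 4 (fire a2): [2 4 2 1]

2 4 2 1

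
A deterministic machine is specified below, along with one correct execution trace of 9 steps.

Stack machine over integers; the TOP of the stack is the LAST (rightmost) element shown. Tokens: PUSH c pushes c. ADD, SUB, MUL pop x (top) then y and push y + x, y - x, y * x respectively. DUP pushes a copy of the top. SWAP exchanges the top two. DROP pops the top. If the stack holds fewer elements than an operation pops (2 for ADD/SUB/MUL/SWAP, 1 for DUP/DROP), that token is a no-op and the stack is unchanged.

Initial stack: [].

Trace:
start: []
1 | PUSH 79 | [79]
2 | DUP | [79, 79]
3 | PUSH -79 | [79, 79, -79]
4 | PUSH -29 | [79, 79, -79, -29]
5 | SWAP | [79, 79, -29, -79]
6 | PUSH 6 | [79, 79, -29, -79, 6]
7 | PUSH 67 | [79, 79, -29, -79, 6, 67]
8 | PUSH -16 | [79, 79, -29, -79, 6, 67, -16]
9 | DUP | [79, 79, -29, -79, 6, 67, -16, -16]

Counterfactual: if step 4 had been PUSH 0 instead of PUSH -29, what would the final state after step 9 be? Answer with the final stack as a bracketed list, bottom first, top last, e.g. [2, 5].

(re-executing from step 4 with the substitution; state before step 4: [79, 79, -79])
4 | PUSH 0 | [79, 79, -79, 0]
5 | SWAP | [79, 79, 0, -79]
6 | PUSH 6 | [79, 79, 0, -79, 6]
7 | PUSH 67 | [79, 79, 0, -79, 6, 67]
8 | PUSH -16 | [79, 79, 0, -79, 6, 67, -16]
9 | DUP | [79, 79, 0, -79, 6, 67, -16, -16]

[79, 79, 0, -79, 6, 67, -16, -16]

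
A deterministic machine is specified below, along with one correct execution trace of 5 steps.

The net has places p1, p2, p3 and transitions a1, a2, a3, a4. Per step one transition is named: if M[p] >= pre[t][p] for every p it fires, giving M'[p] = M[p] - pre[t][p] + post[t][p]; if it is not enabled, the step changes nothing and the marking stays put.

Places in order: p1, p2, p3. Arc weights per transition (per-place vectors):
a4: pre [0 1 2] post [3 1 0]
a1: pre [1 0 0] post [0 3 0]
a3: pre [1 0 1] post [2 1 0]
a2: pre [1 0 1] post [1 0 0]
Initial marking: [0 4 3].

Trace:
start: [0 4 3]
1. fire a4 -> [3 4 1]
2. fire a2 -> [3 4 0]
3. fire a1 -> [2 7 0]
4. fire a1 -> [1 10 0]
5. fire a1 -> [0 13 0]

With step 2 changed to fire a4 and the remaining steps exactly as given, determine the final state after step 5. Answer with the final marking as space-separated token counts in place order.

0 13 1

(re-executing from step 2 with the substitution; state before step 2: [3 4 1])
2. fire a4 -> [3 4 1]
3. fire a1 -> [2 7 1]
4. fire a1 -> [1 10 1]
5. fire a1 -> [0 13 1]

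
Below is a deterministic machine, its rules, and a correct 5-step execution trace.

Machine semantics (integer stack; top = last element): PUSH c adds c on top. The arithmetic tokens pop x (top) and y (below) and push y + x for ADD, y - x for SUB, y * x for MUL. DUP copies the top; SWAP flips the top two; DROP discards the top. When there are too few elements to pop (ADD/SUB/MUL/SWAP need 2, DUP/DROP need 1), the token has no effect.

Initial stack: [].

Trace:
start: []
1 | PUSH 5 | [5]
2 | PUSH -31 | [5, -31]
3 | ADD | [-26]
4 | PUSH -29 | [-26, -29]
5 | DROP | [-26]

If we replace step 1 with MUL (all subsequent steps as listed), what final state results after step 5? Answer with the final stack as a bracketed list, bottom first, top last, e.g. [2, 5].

[-31]

(re-executing from step 1 with the substitution; state before step 1: [])
1 | MUL | []
2 | PUSH -31 | [-31]
3 | ADD | [-31]
4 | PUSH -29 | [-31, -29]
5 | DROP | [-31]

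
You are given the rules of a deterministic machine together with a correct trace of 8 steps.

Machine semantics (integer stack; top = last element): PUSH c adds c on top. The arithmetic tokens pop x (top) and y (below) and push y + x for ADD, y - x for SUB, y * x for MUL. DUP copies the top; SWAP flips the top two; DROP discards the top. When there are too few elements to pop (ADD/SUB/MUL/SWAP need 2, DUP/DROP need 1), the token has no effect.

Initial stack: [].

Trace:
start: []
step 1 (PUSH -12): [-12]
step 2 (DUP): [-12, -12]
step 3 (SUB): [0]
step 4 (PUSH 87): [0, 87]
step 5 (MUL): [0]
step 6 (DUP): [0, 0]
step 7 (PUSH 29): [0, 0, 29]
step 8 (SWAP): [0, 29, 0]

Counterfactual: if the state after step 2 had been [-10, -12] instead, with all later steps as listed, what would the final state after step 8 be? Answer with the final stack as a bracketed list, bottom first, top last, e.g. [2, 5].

state after step 2 := [-10, -12]
step 3 (SUB): [2]
step 4 (PUSH 87): [2, 87]
step 5 (MUL): [174]
step 6 (DUP): [174, 174]
step 7 (PUSH 29): [174, 174, 29]
step 8 (SWAP): [174, 29, 174]

[174, 29, 174]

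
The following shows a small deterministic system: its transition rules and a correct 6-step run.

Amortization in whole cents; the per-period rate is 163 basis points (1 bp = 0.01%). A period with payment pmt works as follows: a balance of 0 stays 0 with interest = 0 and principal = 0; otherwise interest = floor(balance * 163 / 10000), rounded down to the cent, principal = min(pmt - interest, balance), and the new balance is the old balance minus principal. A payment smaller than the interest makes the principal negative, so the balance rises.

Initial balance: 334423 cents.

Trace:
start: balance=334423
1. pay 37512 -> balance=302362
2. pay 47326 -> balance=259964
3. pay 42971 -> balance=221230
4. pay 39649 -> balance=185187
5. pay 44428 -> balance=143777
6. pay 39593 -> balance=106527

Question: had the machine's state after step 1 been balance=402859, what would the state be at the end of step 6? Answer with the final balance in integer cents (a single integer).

215486

state after step 1 := balance=402859
2. pay 47326 -> balance=362099
3. pay 42971 -> balance=325030
4. pay 39649 -> balance=290678
5. pay 44428 -> balance=250988
6. pay 39593 -> balance=215486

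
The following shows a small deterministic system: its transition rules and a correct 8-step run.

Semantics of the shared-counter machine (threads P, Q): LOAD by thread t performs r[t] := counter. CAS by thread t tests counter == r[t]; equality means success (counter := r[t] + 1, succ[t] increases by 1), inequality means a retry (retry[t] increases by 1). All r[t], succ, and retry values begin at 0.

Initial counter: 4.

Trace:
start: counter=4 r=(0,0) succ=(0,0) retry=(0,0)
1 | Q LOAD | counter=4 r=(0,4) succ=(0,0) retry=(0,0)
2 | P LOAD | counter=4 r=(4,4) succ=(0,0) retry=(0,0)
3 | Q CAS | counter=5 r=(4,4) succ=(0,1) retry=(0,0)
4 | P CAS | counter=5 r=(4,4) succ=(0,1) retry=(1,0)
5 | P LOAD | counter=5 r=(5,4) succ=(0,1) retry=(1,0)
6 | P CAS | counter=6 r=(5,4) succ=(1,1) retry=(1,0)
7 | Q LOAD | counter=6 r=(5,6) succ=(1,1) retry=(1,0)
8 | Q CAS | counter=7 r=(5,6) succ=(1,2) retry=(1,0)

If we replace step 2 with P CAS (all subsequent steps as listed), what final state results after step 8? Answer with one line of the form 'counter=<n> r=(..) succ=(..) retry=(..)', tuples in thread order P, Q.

(re-executing from step 2 with the substitution; state before step 2: counter=4 r=(0,4) succ=(0,0) retry=(0,0))
2 | P CAS | counter=4 r=(0,4) succ=(0,0) retry=(1,0)
3 | Q CAS | counter=5 r=(0,4) succ=(0,1) retry=(1,0)
4 | P CAS | counter=5 r=(0,4) succ=(0,1) retry=(2,0)
5 | P LOAD | counter=5 r=(5,4) succ=(0,1) retry=(2,0)
6 | P CAS | counter=6 r=(5,4) succ=(1,1) retry=(2,0)
7 | Q LOAD | counter=6 r=(5,6) succ=(1,1) retry=(2,0)
8 | Q CAS | counter=7 r=(5,6) succ=(1,2) retry=(2,0)

counter=7 r=(5,6) succ=(1,2) retry=(2,0)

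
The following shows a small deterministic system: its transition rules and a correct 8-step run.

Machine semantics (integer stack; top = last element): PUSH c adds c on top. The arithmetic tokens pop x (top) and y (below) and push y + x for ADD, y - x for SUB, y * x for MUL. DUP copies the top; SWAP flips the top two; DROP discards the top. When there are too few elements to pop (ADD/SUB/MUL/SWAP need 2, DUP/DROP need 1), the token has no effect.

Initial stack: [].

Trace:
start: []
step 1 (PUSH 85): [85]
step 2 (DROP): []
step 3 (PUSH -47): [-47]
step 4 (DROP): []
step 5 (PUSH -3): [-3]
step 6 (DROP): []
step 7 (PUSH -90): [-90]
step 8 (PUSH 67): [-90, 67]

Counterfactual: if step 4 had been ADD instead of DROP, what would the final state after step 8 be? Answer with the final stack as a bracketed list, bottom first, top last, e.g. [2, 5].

[-47, -90, 67]

(re-executing from step 4 with the substitution; state before step 4: [-47])
step 4 (ADD): [-47]
step 5 (PUSH -3): [-47, -3]
step 6 (DROP): [-47]
step 7 (PUSH -90): [-47, -90]
step 8 (PUSH 67): [-47, -90, 67]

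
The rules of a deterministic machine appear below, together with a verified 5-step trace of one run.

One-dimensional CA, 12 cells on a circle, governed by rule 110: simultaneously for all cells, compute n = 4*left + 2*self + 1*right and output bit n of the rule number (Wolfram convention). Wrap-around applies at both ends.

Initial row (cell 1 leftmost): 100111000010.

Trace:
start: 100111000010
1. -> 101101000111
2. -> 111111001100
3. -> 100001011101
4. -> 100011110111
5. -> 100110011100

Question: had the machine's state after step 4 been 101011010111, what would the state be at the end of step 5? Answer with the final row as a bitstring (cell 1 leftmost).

state after step 4 := 101011010111
5. -> 111111111100

111111111100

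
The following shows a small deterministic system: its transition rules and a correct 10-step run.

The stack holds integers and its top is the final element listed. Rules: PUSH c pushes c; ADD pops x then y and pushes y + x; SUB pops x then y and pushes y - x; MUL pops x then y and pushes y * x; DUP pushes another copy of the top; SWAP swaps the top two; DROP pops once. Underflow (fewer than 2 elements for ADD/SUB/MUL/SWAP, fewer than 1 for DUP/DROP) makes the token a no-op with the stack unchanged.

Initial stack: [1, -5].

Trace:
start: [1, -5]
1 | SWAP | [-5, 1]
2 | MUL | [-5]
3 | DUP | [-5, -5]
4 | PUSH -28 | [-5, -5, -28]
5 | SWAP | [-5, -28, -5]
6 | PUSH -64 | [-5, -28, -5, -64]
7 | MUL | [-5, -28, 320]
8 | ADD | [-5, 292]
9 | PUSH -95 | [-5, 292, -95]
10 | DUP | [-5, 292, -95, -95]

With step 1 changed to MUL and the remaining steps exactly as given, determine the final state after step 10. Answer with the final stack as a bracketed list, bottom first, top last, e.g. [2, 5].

[-5, 292, -95, -95]

(re-executing from step 1 with the substitution; state before step 1: [1, -5])
1 | MUL | [-5]
2 | MUL | [-5]
3 | DUP | [-5, -5]
4 | PUSH -28 | [-5, -5, -28]
5 | SWAP | [-5, -28, -5]
6 | PUSH -64 | [-5, -28, -5, -64]
7 | MUL | [-5, -28, 320]
8 | ADD | [-5, 292]
9 | PUSH -95 | [-5, 292, -95]
10 | DUP | [-5, 292, -95, -95]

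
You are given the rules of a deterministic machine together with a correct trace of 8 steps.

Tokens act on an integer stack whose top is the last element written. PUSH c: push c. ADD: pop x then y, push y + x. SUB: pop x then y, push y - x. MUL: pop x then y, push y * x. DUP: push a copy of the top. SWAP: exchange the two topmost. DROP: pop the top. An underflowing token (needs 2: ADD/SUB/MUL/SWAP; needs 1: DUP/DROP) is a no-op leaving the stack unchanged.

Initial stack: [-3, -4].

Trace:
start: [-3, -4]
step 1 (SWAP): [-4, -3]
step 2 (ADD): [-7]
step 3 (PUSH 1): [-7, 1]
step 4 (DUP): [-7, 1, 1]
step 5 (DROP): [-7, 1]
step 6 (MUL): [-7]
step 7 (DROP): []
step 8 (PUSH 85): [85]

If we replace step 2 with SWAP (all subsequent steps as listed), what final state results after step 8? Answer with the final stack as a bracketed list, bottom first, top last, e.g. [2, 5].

(re-executing from step 2 with the substitution; state before step 2: [-4, -3])
step 2 (SWAP): [-3, -4]
step 3 (PUSH 1): [-3, -4, 1]
step 4 (DUP): [-3, -4, 1, 1]
step 5 (DROP): [-3, -4, 1]
step 6 (MUL): [-3, -4]
step 7 (DROP): [-3]
step 8 (PUSH 85): [-3, 85]

[-3, 85]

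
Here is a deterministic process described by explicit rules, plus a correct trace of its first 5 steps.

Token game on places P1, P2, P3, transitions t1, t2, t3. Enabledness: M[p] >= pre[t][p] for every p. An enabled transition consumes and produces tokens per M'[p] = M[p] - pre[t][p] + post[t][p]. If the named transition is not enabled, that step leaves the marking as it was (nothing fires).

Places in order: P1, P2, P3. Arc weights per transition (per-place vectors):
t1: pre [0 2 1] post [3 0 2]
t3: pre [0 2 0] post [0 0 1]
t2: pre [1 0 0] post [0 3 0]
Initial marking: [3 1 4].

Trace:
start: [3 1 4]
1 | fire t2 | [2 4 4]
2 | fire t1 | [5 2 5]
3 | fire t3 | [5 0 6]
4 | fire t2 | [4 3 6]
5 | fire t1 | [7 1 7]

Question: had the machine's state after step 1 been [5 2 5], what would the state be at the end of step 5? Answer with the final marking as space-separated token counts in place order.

state after step 1 := [5 2 5]
2 | fire t1 | [8 0 6]
3 | fire t3 | [8 0 6]
4 | fire t2 | [7 3 6]
5 | fire t1 | [10 1 7]

10 1 7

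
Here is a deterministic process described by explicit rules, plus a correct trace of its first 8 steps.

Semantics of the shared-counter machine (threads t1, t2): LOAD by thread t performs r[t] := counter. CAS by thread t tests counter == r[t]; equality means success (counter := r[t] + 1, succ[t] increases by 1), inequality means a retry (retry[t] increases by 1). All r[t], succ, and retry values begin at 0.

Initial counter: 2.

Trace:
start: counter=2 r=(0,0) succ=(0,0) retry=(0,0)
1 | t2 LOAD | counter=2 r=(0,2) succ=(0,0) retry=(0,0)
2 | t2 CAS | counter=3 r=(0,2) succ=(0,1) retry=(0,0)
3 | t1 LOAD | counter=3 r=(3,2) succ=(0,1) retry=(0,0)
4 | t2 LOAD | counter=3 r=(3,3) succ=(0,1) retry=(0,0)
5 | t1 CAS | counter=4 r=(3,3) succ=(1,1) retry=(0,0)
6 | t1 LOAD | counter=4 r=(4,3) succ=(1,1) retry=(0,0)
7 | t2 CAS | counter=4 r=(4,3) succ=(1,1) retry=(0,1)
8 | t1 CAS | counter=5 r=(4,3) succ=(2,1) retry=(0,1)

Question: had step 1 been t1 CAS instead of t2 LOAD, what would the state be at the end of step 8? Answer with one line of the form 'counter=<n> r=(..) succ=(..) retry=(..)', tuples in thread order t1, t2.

(re-executing from step 1 with the substitution; state before step 1: counter=2 r=(0,0) succ=(0,0) retry=(0,0))
1 | t1 CAS | counter=2 r=(0,0) succ=(0,0) retry=(1,0)
2 | t2 CAS | counter=2 r=(0,0) succ=(0,0) retry=(1,1)
3 | t1 LOAD | counter=2 r=(2,0) succ=(0,0) retry=(1,1)
4 | t2 LOAD | counter=2 r=(2,2) succ=(0,0) retry=(1,1)
5 | t1 CAS | counter=3 r=(2,2) succ=(1,0) retry=(1,1)
6 | t1 LOAD | counter=3 r=(3,2) succ=(1,0) retry=(1,1)
7 | t2 CAS | counter=3 r=(3,2) succ=(1,0) retry=(1,2)
8 | t1 CAS | counter=4 r=(3,2) succ=(2,0) retry=(1,2)

counter=4 r=(3,2) succ=(2,0) retry=(1,2)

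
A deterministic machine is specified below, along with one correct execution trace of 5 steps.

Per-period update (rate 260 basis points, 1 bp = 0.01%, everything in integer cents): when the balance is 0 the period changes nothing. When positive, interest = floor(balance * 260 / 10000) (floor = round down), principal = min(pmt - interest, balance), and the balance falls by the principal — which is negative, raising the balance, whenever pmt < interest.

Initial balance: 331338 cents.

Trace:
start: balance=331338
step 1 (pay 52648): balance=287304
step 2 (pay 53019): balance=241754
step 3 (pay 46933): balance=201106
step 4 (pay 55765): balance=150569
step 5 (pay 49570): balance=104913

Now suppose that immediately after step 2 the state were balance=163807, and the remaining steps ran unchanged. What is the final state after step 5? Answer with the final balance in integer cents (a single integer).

20727

state after step 2 := balance=163807
step 3 (pay 46933): balance=121132
step 4 (pay 55765): balance=68516
step 5 (pay 49570): balance=20727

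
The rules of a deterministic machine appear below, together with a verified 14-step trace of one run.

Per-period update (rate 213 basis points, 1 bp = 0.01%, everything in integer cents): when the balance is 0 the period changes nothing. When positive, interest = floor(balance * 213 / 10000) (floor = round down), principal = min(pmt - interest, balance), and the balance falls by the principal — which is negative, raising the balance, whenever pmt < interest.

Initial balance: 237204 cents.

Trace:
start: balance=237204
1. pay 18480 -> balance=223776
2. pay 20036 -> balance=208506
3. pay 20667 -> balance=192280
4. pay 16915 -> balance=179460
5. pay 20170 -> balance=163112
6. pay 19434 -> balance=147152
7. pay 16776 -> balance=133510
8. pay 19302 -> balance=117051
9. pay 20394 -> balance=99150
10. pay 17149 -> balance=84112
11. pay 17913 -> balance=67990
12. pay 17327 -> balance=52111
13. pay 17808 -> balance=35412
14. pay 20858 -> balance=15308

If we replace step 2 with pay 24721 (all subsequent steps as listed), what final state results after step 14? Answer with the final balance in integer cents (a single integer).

9273

(re-executing from step 2 with the substitution; state before step 2: balance=223776)
2. pay 24721 -> balance=203821
3. pay 20667 -> balance=187495
4. pay 16915 -> balance=174573
5. pay 20170 -> balance=158121
6. pay 19434 -> balance=142054
7. pay 16776 -> balance=128303
8. pay 19302 -> balance=111733
9. pay 20394 -> balance=93718
10. pay 17149 -> balance=78565
11. pay 17913 -> balance=62325
12. pay 17327 -> balance=46325
13. pay 17808 -> balance=29503
14. pay 20858 -> balance=9273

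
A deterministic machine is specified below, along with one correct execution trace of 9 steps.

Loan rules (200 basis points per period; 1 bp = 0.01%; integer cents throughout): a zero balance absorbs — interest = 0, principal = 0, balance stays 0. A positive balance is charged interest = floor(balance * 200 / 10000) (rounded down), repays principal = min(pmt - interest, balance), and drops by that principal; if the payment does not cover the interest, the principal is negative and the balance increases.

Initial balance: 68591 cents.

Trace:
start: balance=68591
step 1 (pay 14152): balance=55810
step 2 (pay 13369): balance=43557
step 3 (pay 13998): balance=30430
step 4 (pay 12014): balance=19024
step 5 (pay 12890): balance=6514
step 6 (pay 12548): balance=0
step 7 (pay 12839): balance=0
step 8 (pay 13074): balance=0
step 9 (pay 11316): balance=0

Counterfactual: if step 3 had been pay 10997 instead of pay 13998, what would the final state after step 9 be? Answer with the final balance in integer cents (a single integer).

(re-executing from step 3 with the substitution; state before step 3: balance=43557)
step 3 (pay 10997): balance=33431
step 4 (pay 12014): balance=22085
step 5 (pay 12890): balance=9636
step 6 (pay 12548): balance=0
step 7 (pay 12839): balance=0
step 8 (pay 13074): balance=0
step 9 (pay 11316): balance=0

0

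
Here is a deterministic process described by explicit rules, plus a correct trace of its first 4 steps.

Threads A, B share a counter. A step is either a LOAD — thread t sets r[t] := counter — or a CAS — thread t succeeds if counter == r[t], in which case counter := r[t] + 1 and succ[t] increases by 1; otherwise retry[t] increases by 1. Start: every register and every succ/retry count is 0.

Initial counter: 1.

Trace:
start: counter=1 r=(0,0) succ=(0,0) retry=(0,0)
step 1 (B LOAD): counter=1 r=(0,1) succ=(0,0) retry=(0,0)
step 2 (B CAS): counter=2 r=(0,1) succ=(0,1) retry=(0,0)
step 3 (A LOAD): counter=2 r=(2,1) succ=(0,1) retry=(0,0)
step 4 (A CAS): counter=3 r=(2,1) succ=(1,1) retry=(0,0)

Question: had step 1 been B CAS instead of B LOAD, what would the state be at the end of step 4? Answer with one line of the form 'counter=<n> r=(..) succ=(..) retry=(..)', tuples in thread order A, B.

(re-executing from step 1 with the substitution; state before step 1: counter=1 r=(0,0) succ=(0,0) retry=(0,0))
step 1 (B CAS): counter=1 r=(0,0) succ=(0,0) retry=(0,1)
step 2 (B CAS): counter=1 r=(0,0) succ=(0,0) retry=(0,2)
step 3 (A LOAD): counter=1 r=(1,0) succ=(0,0) retry=(0,2)
step 4 (A CAS): counter=2 r=(1,0) succ=(1,0) retry=(0,2)

counter=2 r=(1,0) succ=(1,0) retry=(0,2)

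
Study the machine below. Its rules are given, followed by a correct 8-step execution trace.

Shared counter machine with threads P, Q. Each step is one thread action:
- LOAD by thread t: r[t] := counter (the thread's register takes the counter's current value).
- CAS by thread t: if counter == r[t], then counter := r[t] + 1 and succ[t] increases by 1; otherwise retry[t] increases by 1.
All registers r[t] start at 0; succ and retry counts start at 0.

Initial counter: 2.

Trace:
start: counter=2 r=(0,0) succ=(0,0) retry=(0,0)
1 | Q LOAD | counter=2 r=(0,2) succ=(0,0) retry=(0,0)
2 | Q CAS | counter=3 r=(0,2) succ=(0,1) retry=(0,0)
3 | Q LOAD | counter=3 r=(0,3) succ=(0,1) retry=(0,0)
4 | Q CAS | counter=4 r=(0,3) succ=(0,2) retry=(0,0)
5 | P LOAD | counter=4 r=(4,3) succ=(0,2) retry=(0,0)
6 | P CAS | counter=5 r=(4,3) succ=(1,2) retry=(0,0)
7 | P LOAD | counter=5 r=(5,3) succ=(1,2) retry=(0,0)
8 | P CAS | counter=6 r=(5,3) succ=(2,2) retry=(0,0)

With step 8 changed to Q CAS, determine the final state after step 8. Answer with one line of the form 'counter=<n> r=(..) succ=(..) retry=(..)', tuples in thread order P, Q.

(re-executing from step 8 with the substitution; state before step 8: counter=5 r=(5,3) succ=(1,2) retry=(0,0))
8 | Q CAS | counter=5 r=(5,3) succ=(1,2) retry=(0,1)

counter=5 r=(5,3) succ=(1,2) retry=(0,1)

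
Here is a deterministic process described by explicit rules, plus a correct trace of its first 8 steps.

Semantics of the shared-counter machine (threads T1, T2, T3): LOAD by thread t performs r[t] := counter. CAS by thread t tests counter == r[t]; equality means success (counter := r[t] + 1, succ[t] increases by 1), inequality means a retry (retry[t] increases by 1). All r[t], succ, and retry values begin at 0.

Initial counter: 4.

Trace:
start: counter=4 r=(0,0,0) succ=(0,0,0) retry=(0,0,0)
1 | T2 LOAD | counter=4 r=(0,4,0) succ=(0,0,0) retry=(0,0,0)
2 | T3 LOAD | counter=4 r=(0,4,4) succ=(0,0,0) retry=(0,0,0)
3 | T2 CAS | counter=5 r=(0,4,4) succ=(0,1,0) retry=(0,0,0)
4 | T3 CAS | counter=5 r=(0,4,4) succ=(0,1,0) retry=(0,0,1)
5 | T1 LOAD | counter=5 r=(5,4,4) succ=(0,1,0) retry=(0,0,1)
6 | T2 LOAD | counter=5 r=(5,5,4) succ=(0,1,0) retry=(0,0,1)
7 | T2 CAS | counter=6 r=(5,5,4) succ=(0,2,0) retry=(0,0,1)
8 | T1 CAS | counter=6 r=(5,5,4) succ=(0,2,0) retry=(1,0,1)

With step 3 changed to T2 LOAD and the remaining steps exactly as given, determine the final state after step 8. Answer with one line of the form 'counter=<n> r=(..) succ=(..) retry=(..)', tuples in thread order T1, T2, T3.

counter=6 r=(5,5,4) succ=(0,1,1) retry=(1,0,0)

(re-executing from step 3 with the substitution; state before step 3: counter=4 r=(0,4,4) succ=(0,0,0) retry=(0,0,0))
3 | T2 LOAD | counter=4 r=(0,4,4) succ=(0,0,0) retry=(0,0,0)
4 | T3 CAS | counter=5 r=(0,4,4) succ=(0,0,1) retry=(0,0,0)
5 | T1 LOAD | counter=5 r=(5,4,4) succ=(0,0,1) retry=(0,0,0)
6 | T2 LOAD | counter=5 r=(5,5,4) succ=(0,0,1) retry=(0,0,0)
7 | T2 CAS | counter=6 r=(5,5,4) succ=(0,1,1) retry=(0,0,0)
8 | T1 CAS | counter=6 r=(5,5,4) succ=(0,1,1) retry=(1,0,0)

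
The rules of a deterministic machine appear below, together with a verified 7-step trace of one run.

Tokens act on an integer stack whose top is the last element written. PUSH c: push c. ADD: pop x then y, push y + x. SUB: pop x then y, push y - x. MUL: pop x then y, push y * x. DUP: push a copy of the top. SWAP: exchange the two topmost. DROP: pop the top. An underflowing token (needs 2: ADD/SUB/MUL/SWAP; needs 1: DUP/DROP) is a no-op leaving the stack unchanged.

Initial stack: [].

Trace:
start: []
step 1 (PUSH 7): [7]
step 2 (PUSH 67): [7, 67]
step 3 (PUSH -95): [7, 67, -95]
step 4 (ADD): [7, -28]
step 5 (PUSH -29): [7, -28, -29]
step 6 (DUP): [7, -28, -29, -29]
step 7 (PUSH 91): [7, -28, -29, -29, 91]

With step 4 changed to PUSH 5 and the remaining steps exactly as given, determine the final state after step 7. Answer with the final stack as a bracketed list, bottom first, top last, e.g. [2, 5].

[7, 67, -95, 5, -29, -29, 91]

(re-executing from step 4 with the substitution; state before step 4: [7, 67, -95])
step 4 (PUSH 5): [7, 67, -95, 5]
step 5 (PUSH -29): [7, 67, -95, 5, -29]
step 6 (DUP): [7, 67, -95, 5, -29, -29]
step 7 (PUSH 91): [7, 67, -95, 5, -29, -29, 91]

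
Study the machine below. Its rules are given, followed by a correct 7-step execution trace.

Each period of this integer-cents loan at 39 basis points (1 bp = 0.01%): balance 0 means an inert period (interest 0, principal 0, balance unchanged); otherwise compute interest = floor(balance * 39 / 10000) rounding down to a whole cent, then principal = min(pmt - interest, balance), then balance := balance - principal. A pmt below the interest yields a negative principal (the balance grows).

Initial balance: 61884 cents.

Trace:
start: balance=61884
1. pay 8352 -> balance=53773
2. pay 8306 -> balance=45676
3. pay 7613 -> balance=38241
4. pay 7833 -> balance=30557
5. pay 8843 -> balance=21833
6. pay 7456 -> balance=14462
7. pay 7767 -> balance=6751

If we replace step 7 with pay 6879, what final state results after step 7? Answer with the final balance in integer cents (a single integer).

(re-executing from step 7 with the substitution; state before step 7: balance=14462)
7. pay 6879 -> balance=7639

7639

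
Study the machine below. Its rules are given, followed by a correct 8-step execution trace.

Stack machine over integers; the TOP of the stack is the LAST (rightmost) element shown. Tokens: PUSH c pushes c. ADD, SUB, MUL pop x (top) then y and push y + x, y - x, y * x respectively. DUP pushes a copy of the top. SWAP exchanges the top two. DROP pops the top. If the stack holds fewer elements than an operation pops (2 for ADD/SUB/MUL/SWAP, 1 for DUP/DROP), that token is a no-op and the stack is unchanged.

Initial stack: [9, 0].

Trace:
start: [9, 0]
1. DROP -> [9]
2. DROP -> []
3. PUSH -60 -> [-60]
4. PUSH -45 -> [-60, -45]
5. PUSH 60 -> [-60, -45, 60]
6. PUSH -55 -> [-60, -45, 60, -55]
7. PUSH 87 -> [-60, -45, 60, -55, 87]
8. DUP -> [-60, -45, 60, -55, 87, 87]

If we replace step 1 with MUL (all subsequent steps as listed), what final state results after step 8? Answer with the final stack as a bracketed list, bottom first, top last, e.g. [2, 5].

[-60, -45, 60, -55, 87, 87]

(re-executing from step 1 with the substitution; state before step 1: [9, 0])
1. MUL -> [0]
2. DROP -> []
3. PUSH -60 -> [-60]
4. PUSH -45 -> [-60, -45]
5. PUSH 60 -> [-60, -45, 60]
6. PUSH -55 -> [-60, -45, 60, -55]
7. PUSH 87 -> [-60, -45, 60, -55, 87]
8. DUP -> [-60, -45, 60, -55, 87, 87]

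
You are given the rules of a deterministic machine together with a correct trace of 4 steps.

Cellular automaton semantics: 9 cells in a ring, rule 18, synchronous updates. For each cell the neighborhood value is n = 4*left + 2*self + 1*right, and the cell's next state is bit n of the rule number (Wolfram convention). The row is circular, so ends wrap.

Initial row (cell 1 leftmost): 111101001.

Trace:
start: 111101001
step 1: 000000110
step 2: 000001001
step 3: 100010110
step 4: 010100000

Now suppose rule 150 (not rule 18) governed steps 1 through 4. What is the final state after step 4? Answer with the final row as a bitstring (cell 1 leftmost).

001001000

(re-executing steps 1..4 under rule 150; state before step 1: 111101001)
step 1: 111001110
step 2: 010110100
step 3: 110000110
step 4: 001001000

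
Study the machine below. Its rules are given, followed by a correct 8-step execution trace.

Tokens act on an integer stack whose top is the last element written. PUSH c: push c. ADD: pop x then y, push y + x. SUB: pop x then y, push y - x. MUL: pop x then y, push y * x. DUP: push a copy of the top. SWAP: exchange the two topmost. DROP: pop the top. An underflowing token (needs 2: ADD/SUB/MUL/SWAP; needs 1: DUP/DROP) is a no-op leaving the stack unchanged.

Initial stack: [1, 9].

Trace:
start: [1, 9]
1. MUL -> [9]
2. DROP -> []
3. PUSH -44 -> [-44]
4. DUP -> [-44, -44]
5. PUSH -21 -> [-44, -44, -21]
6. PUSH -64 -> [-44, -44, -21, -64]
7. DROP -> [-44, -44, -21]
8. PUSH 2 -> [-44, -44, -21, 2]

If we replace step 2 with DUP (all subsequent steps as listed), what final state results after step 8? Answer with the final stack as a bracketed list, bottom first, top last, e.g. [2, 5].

[9, 9, -44, -44, -21, 2]

(re-executing from step 2 with the substitution; state before step 2: [9])
2. DUP -> [9, 9]
3. PUSH -44 -> [9, 9, -44]
4. DUP -> [9, 9, -44, -44]
5. PUSH -21 -> [9, 9, -44, -44, -21]
6. PUSH -64 -> [9, 9, -44, -44, -21, -64]
7. DROP -> [9, 9, -44, -44, -21]
8. PUSH 2 -> [9, 9, -44, -44, -21, 2]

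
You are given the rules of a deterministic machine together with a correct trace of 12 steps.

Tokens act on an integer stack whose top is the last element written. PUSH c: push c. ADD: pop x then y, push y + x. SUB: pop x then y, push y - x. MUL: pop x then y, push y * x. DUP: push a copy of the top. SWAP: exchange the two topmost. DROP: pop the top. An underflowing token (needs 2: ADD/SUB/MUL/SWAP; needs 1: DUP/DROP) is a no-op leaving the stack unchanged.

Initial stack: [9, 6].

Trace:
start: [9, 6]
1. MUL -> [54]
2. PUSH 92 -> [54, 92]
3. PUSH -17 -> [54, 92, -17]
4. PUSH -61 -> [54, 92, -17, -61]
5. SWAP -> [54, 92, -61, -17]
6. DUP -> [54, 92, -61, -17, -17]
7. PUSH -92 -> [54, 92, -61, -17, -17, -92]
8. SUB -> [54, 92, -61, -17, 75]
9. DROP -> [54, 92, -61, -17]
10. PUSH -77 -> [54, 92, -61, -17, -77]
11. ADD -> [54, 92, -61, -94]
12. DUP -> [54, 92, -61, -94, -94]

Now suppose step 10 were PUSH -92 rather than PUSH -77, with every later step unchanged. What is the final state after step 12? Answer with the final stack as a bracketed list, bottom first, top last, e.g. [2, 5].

(re-executing from step 10 with the substitution; state before step 10: [54, 92, -61, -17])
10. PUSH -92 -> [54, 92, -61, -17, -92]
11. ADD -> [54, 92, -61, -109]
12. DUP -> [54, 92, -61, -109, -109]

[54, 92, -61, -109, -109]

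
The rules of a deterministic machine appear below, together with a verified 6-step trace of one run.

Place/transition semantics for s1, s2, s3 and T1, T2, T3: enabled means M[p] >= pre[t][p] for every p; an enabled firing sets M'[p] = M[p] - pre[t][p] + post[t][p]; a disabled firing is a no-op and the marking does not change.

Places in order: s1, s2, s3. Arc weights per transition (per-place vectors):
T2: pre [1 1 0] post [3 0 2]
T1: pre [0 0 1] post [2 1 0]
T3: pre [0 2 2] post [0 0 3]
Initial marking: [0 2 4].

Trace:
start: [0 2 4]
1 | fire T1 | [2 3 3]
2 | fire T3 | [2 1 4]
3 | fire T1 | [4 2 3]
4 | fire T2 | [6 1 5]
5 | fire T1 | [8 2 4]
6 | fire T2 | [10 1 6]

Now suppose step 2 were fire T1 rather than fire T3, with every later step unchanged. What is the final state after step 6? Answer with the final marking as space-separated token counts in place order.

12 4 4

(re-executing from step 2 with the substitution; state before step 2: [2 3 3])
2 | fire T1 | [4 4 2]
3 | fire T1 | [6 5 1]
4 | fire T2 | [8 4 3]
5 | fire T1 | [10 5 2]
6 | fire T2 | [12 4 4]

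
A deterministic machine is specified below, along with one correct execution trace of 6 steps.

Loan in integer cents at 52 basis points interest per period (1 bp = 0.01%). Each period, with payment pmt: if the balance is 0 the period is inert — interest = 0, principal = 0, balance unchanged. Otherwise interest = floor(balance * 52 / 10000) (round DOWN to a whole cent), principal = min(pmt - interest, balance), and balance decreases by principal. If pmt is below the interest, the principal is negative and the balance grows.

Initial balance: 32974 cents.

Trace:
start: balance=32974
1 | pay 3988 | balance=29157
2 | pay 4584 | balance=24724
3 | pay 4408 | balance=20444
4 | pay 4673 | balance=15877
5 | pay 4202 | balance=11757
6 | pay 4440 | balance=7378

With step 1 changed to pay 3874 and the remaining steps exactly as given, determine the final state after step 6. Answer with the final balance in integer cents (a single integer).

(re-executing from step 1 with the substitution; state before step 1: balance=32974)
1 | pay 3874 | balance=29271
2 | pay 4584 | balance=24839
3 | pay 4408 | balance=20560
4 | pay 4673 | balance=15993
5 | pay 4202 | balance=11874
6 | pay 4440 | balance=7495

7495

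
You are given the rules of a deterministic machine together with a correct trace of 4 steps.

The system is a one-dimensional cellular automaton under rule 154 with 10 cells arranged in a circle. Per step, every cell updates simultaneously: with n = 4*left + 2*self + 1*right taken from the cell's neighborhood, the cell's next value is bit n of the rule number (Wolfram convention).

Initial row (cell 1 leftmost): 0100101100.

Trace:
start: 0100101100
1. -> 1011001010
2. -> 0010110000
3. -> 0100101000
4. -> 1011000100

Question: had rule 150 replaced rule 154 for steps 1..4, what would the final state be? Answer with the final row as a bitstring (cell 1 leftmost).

(re-executing steps 1..4 under rule 150; state before step 1: 0100101100)
1. -> 1111100010
2. -> 0111010110
3. -> 1010010001
4. -> 0011111010

0011111010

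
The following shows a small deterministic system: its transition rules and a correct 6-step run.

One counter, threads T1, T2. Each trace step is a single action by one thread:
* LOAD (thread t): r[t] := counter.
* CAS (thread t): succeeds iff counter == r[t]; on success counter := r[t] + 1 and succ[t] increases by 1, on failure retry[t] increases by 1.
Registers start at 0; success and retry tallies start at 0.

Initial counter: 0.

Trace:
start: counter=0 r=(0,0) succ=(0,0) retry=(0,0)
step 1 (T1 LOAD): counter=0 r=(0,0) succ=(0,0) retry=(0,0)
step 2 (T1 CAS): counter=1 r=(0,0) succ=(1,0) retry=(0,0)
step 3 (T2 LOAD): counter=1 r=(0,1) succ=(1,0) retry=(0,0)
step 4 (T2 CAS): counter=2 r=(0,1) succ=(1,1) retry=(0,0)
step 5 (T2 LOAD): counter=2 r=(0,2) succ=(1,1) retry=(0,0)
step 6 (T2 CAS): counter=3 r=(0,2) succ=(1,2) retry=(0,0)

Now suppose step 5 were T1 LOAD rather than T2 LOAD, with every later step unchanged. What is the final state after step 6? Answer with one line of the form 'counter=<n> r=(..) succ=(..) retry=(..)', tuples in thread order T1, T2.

(re-executing from step 5 with the substitution; state before step 5: counter=2 r=(0,1) succ=(1,1) retry=(0,0))
step 5 (T1 LOAD): counter=2 r=(2,1) succ=(1,1) retry=(0,0)
step 6 (T2 CAS): counter=2 r=(2,1) succ=(1,1) retry=(0,1)

counter=2 r=(2,1) succ=(1,1) retry=(0,1)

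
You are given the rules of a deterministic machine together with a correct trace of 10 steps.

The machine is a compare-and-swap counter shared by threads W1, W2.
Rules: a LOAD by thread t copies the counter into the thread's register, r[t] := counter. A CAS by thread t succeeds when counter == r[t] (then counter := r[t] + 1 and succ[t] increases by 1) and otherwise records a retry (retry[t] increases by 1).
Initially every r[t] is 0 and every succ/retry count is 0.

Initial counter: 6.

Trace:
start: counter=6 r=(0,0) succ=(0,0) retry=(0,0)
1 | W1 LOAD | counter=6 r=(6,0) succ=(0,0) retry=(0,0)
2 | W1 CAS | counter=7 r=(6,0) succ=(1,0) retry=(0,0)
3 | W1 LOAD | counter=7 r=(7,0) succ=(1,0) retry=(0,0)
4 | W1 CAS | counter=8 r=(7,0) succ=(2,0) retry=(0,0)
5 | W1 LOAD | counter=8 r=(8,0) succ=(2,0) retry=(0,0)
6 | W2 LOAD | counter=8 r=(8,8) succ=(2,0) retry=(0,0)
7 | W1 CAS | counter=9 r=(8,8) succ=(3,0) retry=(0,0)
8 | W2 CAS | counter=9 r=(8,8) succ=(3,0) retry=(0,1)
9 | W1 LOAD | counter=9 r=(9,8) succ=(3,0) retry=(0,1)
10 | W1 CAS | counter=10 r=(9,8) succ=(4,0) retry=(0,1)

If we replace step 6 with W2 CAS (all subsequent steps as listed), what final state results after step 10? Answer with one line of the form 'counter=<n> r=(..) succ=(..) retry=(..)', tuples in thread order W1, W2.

counter=10 r=(9,0) succ=(4,0) retry=(0,2)

(re-executing from step 6 with the substitution; state before step 6: counter=8 r=(8,0) succ=(2,0) retry=(0,0))
6 | W2 CAS | counter=8 r=(8,0) succ=(2,0) retry=(0,1)
7 | W1 CAS | counter=9 r=(8,0) succ=(3,0) retry=(0,1)
8 | W2 CAS | counter=9 r=(8,0) succ=(3,0) retry=(0,2)
9 | W1 LOAD | counter=9 r=(9,0) succ=(3,0) retry=(0,2)
10 | W1 CAS | counter=10 r=(9,0) succ=(4,0) retry=(0,2)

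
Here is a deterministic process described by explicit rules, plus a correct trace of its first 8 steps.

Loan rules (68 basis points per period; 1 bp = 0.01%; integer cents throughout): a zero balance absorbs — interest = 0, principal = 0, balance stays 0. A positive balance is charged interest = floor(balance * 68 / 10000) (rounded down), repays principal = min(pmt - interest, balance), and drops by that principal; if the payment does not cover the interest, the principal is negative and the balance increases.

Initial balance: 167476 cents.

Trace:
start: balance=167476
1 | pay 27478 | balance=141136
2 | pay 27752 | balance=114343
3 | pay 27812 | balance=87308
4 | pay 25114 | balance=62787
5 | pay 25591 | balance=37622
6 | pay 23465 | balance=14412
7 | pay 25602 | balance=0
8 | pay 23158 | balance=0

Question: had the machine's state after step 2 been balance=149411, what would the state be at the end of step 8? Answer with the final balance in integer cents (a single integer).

2198

state after step 2 := balance=149411
3 | pay 27812 | balance=122614
4 | pay 25114 | balance=98333
5 | pay 25591 | balance=73410
6 | pay 23465 | balance=50444
7 | pay 25602 | balance=25185
8 | pay 23158 | balance=2198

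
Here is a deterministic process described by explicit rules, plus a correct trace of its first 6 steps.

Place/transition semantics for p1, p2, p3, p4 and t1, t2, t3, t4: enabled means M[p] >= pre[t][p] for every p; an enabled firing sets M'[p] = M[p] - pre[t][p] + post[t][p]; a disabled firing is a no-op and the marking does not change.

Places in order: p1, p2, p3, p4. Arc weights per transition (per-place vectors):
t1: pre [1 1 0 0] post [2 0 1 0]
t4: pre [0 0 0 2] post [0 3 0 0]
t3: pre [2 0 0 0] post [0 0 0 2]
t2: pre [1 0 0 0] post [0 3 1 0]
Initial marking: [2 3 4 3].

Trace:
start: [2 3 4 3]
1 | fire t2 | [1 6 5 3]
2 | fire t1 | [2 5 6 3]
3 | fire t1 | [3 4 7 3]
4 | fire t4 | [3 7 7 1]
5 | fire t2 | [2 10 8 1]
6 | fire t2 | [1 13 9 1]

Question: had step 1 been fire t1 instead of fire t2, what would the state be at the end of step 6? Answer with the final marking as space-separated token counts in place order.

(re-executing from step 1 with the substitution; state before step 1: [2 3 4 3])
1 | fire t1 | [3 2 5 3]
2 | fire t1 | [4 1 6 3]
3 | fire t1 | [5 0 7 3]
4 | fire t4 | [5 3 7 1]
5 | fire t2 | [4 6 8 1]
6 | fire t2 | [3 9 9 1]

3 9 9 1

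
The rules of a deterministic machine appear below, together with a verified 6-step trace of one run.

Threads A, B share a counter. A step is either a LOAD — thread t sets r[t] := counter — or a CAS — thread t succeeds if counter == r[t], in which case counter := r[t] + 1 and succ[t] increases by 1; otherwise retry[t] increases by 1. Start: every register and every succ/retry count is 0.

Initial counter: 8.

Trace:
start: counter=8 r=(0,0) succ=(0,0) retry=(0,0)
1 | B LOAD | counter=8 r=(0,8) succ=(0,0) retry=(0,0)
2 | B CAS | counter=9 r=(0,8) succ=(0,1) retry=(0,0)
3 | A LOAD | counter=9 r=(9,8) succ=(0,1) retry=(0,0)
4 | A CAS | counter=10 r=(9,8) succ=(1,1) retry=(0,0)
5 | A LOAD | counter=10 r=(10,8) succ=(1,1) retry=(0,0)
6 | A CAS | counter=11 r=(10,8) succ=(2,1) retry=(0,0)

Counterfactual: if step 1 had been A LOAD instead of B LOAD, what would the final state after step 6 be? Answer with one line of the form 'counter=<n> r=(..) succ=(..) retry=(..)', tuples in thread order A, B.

(re-executing from step 1 with the substitution; state before step 1: counter=8 r=(0,0) succ=(0,0) retry=(0,0))
1 | A LOAD | counter=8 r=(8,0) succ=(0,0) retry=(0,0)
2 | B CAS | counter=8 r=(8,0) succ=(0,0) retry=(0,1)
3 | A LOAD | counter=8 r=(8,0) succ=(0,0) retry=(0,1)
4 | A CAS | counter=9 r=(8,0) succ=(1,0) retry=(0,1)
5 | A LOAD | counter=9 r=(9,0) succ=(1,0) retry=(0,1)
6 | A CAS | counter=10 r=(9,0) succ=(2,0) retry=(0,1)

counter=10 r=(9,0) succ=(2,0) retry=(0,1)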